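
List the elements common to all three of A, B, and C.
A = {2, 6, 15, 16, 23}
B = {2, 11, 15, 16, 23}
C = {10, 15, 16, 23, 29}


A ∩ B = {2, 15, 16, 23}
(A ∩ B) ∩ C = {15, 16, 23}

A ∩ B ∩ C = {15, 16, 23}


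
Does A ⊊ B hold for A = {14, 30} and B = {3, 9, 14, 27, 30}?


A ⊂ B requires: A ⊆ B AND A ≠ B.
A ⊆ B? Yes
A = B? No
A ⊂ B: Yes (A is a proper subset of B)

Yes, A ⊂ B


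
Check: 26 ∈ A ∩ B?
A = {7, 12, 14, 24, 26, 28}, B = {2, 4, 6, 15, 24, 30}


A = {7, 12, 14, 24, 26, 28}, B = {2, 4, 6, 15, 24, 30}
A ∩ B = elements in both A and B
A ∩ B = {24}
Checking if 26 ∈ A ∩ B
26 is not in A ∩ B → False

26 ∉ A ∩ B


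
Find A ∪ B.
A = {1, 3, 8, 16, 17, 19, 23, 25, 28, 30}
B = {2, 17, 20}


A ∪ B = all elements in A or B (or both)
A = {1, 3, 8, 16, 17, 19, 23, 25, 28, 30}
B = {2, 17, 20}
A ∪ B = {1, 2, 3, 8, 16, 17, 19, 20, 23, 25, 28, 30}

A ∪ B = {1, 2, 3, 8, 16, 17, 19, 20, 23, 25, 28, 30}


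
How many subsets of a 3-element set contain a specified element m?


Subsets of A containing m correspond to subsets of A \ {m}, which has 2 elements.
Count = 2^(n-1) = 2^2
= 4

Number of subsets containing m = 4


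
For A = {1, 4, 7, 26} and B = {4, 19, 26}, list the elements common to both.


A ∩ B = elements in both A and B
A = {1, 4, 7, 26}
B = {4, 19, 26}
A ∩ B = {4, 26}

A ∩ B = {4, 26}


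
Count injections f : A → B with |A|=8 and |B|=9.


An injection sends each of |A| = 8 inputs to a distinct output in B.
# injections = |B|·(|B|-1)·…·(|B|-|A|+1) = 9! / (9 - 8)!
= 9 × 8 × 7 × 6 × 5 × 4 × 3 × 2
= 362880

Number of injections = 362880


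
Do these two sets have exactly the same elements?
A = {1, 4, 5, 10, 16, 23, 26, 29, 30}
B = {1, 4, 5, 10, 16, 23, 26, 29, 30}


Two sets are equal iff they have exactly the same elements.
A = {1, 4, 5, 10, 16, 23, 26, 29, 30}
B = {1, 4, 5, 10, 16, 23, 26, 29, 30}
Same elements → A = B

Yes, A = B


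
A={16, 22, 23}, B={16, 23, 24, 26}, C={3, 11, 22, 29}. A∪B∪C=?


A ∪ B = {16, 22, 23, 24, 26}
(A ∪ B) ∪ C = {3, 11, 16, 22, 23, 24, 26, 29}

A ∪ B ∪ C = {3, 11, 16, 22, 23, 24, 26, 29}


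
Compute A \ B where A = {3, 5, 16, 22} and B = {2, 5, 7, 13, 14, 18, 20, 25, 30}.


A \ B = elements in A but not in B
A = {3, 5, 16, 22}
B = {2, 5, 7, 13, 14, 18, 20, 25, 30}
Remove from A any elements in B
A \ B = {3, 16, 22}

A \ B = {3, 16, 22}


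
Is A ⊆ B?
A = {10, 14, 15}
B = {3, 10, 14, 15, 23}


A ⊆ B means every element of A is in B.
All elements of A are in B.
So A ⊆ B.

Yes, A ⊆ B


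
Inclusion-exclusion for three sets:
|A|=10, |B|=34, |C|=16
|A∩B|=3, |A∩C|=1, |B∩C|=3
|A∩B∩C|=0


|A∪B∪C| = |A|+|B|+|C| - |A∩B|-|A∩C|-|B∩C| + |A∩B∩C|
= 10+34+16 - 3-1-3 + 0
= 60 - 7 + 0
= 53

|A ∪ B ∪ C| = 53


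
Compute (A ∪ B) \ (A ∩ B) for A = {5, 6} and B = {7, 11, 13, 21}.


A △ B = (A \ B) ∪ (B \ A) = elements in exactly one of A or B
A \ B = {5, 6}
B \ A = {7, 11, 13, 21}
A △ B = {5, 6, 7, 11, 13, 21}

A △ B = {5, 6, 7, 11, 13, 21}


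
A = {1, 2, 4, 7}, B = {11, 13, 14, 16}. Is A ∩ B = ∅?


Disjoint means A ∩ B = ∅.
A ∩ B = ∅
A ∩ B = ∅, so A and B are disjoint.

Yes, A and B are disjoint


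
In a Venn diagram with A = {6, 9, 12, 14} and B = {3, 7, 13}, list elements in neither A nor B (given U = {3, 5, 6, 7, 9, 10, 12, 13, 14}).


A = {6, 9, 12, 14}
B = {3, 7, 13}
Region: in neither A nor B (given U = {3, 5, 6, 7, 9, 10, 12, 13, 14})
Elements: {5, 10}

Elements in neither A nor B (given U = {3, 5, 6, 7, 9, 10, 12, 13, 14}): {5, 10}


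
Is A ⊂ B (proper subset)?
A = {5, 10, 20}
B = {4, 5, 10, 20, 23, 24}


A ⊂ B requires: A ⊆ B AND A ≠ B.
A ⊆ B? Yes
A = B? No
A ⊂ B: Yes (A is a proper subset of B)

Yes, A ⊂ B


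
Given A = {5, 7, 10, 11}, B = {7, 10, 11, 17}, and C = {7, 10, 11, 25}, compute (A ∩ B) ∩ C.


A ∩ B = {7, 10, 11}
(A ∩ B) ∩ C = {7, 10, 11}

A ∩ B ∩ C = {7, 10, 11}


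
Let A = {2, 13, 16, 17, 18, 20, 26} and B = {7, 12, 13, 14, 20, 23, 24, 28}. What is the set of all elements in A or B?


A ∪ B = all elements in A or B (or both)
A = {2, 13, 16, 17, 18, 20, 26}
B = {7, 12, 13, 14, 20, 23, 24, 28}
A ∪ B = {2, 7, 12, 13, 14, 16, 17, 18, 20, 23, 24, 26, 28}

A ∪ B = {2, 7, 12, 13, 14, 16, 17, 18, 20, 23, 24, 26, 28}


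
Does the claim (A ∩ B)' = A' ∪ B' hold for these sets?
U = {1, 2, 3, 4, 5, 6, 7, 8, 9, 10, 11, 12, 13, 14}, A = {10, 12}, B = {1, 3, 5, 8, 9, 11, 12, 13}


LHS: A ∩ B = {12}
(A ∩ B)' = U \ (A ∩ B) = {1, 2, 3, 4, 5, 6, 7, 8, 9, 10, 11, 13, 14}
A' = {1, 2, 3, 4, 5, 6, 7, 8, 9, 11, 13, 14}, B' = {2, 4, 6, 7, 10, 14}
Claimed RHS: A' ∪ B' = {1, 2, 3, 4, 5, 6, 7, 8, 9, 10, 11, 13, 14}
Identity is VALID: LHS = RHS = {1, 2, 3, 4, 5, 6, 7, 8, 9, 10, 11, 13, 14} ✓

Identity is valid. (A ∩ B)' = A' ∪ B' = {1, 2, 3, 4, 5, 6, 7, 8, 9, 10, 11, 13, 14}


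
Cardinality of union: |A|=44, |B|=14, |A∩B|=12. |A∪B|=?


|A ∪ B| = |A| + |B| - |A ∩ B|
= 44 + 14 - 12
= 46

|A ∪ B| = 46


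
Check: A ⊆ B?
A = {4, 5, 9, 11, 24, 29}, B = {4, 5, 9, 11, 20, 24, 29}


A ⊆ B means every element of A is in B.
All elements of A are in B.
So A ⊆ B.

Yes, A ⊆ B


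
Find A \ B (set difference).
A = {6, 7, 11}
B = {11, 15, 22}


A \ B = elements in A but not in B
A = {6, 7, 11}
B = {11, 15, 22}
Remove from A any elements in B
A \ B = {6, 7}

A \ B = {6, 7}


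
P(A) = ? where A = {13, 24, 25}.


|A| = 3, so |P(A)| = 2^3 = 8
Enumerate subsets by cardinality (0 to 3):
∅, {13}, {24}, {25}, {13, 24}, {13, 25}, {24, 25}, {13, 24, 25}

P(A) has 8 subsets: ∅, {13}, {24}, {25}, {13, 24}, {13, 25}, {24, 25}, {13, 24, 25}


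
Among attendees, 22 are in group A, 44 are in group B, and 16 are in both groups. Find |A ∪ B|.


|A ∪ B| = |A| + |B| - |A ∩ B|
= 22 + 44 - 16
= 50

|A ∪ B| = 50


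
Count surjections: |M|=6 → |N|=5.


n = |M| = 6, k = |N| = 5. Surjections via inclusion-exclusion:
S(n,k) = Σ(-1)^i × C(k,i) × (k-i)^n, i=0 to k
i=0: (-1)^0×C(5,0)×5^6 = 15625
i=1: (-1)^1×C(5,1)×4^6 = -20480
i=2: (-1)^2×C(5,2)×3^6 = 7290
i=3: (-1)^3×C(5,3)×2^6 = -640
i=4: (-1)^4×C(5,4)×1^6 = 5
i=5: (-1)^5×C(5,5)×0^6 = 0
Total = 1800

Number of surjections = 1800


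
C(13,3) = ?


C(n,k) = n! / (k!(n-k)!)
C(13,3) = 13! / (3!10!)
= 286

C(13,3) = 286


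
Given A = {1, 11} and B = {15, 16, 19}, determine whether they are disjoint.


Disjoint means A ∩ B = ∅.
A ∩ B = ∅
A ∩ B = ∅, so A and B are disjoint.

Yes, A and B are disjoint


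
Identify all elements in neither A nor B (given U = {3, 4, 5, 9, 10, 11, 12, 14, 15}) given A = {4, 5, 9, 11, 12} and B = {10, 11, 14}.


A = {4, 5, 9, 11, 12}
B = {10, 11, 14}
Region: in neither A nor B (given U = {3, 4, 5, 9, 10, 11, 12, 14, 15})
Elements: {3, 15}

Elements in neither A nor B (given U = {3, 4, 5, 9, 10, 11, 12, 14, 15}): {3, 15}


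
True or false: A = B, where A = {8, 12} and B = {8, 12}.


Two sets are equal iff they have exactly the same elements.
A = {8, 12}
B = {8, 12}
Same elements → A = B

Yes, A = B


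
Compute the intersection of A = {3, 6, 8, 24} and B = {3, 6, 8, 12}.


A ∩ B = elements in both A and B
A = {3, 6, 8, 24}
B = {3, 6, 8, 12}
A ∩ B = {3, 6, 8}

A ∩ B = {3, 6, 8}


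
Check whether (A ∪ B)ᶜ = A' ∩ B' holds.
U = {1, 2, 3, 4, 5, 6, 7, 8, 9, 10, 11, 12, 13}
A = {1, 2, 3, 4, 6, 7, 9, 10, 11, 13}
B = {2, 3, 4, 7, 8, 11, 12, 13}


LHS: A ∪ B = {1, 2, 3, 4, 6, 7, 8, 9, 10, 11, 12, 13}
(A ∪ B)' = U \ (A ∪ B) = {5}
A' = {5, 8, 12}, B' = {1, 5, 6, 9, 10}
Claimed RHS: A' ∩ B' = {5}
Identity is VALID: LHS = RHS = {5} ✓

Identity is valid. (A ∪ B)' = A' ∩ B' = {5}


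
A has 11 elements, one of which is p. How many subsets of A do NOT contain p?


Subsets of A avoiding p are subsets of A \ {p}, which has 10 elements.
Count = 2^(n-1) = 2^10
= 1024

Number of subsets avoiding p = 1024


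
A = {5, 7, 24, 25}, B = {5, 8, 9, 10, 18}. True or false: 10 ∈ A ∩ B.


A = {5, 7, 24, 25}, B = {5, 8, 9, 10, 18}
A ∩ B = elements in both A and B
A ∩ B = {5}
Checking if 10 ∈ A ∩ B
10 is not in A ∩ B → False

10 ∉ A ∩ B


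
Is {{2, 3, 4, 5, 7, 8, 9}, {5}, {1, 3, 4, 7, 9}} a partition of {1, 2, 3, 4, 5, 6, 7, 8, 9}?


A partition requires: (1) non-empty parts, (2) pairwise disjoint, (3) union = U
Parts: {2, 3, 4, 5, 7, 8, 9}, {5}, {1, 3, 4, 7, 9}
Union of parts: {1, 2, 3, 4, 5, 7, 8, 9}
U = {1, 2, 3, 4, 5, 6, 7, 8, 9}
All non-empty? True
Pairwise disjoint? False
Covers U? False

No, not a valid partition


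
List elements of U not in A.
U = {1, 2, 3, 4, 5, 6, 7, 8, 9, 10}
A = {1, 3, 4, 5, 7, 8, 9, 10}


Aᶜ = U \ A = elements in U but not in A
U = {1, 2, 3, 4, 5, 6, 7, 8, 9, 10}
A = {1, 3, 4, 5, 7, 8, 9, 10}
Aᶜ = {2, 6}

Aᶜ = {2, 6}


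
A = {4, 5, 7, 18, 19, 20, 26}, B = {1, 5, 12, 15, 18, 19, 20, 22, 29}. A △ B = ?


A △ B = (A \ B) ∪ (B \ A) = elements in exactly one of A or B
A \ B = {4, 7, 26}
B \ A = {1, 12, 15, 22, 29}
A △ B = {1, 4, 7, 12, 15, 22, 26, 29}

A △ B = {1, 4, 7, 12, 15, 22, 26, 29}


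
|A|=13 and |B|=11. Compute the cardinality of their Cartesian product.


|A × B| = |A| × |B|
= 13 × 11
= 143

|A × B| = 143


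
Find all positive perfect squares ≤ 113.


Checking each candidate:
Condition: positive perfect squares ≤ 113
Result = {1, 4, 9, 16, 25, 36, 49, 64, 81, 100}

{1, 4, 9, 16, 25, 36, 49, 64, 81, 100}


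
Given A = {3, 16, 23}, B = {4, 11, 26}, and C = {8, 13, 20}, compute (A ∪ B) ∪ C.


A ∪ B = {3, 4, 11, 16, 23, 26}
(A ∪ B) ∪ C = {3, 4, 8, 11, 13, 16, 20, 23, 26}

A ∪ B ∪ C = {3, 4, 8, 11, 13, 16, 20, 23, 26}


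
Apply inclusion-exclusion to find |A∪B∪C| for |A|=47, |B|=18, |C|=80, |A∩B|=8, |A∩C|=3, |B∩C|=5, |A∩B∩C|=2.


|A∪B∪C| = |A|+|B|+|C| - |A∩B|-|A∩C|-|B∩C| + |A∩B∩C|
= 47+18+80 - 8-3-5 + 2
= 145 - 16 + 2
= 131

|A ∪ B ∪ C| = 131


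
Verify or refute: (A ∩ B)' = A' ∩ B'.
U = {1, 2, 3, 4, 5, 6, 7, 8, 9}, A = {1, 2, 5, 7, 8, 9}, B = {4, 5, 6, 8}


LHS: A ∩ B = {5, 8}
(A ∩ B)' = U \ (A ∩ B) = {1, 2, 3, 4, 6, 7, 9}
A' = {3, 4, 6}, B' = {1, 2, 3, 7, 9}
Claimed RHS: A' ∩ B' = {3}
Identity is INVALID: LHS = {1, 2, 3, 4, 6, 7, 9} but the RHS claimed here equals {3}. The correct form is (A ∩ B)' = A' ∪ B'.

Identity is invalid: (A ∩ B)' = {1, 2, 3, 4, 6, 7, 9} but A' ∩ B' = {3}. The correct De Morgan law is (A ∩ B)' = A' ∪ B'.


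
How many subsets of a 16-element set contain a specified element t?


Subsets of A containing t correspond to subsets of A \ {t}, which has 15 elements.
Count = 2^(n-1) = 2^15
= 32768

Number of subsets containing t = 32768


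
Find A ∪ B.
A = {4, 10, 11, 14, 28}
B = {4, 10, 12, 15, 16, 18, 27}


A ∪ B = all elements in A or B (or both)
A = {4, 10, 11, 14, 28}
B = {4, 10, 12, 15, 16, 18, 27}
A ∪ B = {4, 10, 11, 12, 14, 15, 16, 18, 27, 28}

A ∪ B = {4, 10, 11, 12, 14, 15, 16, 18, 27, 28}


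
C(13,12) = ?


C(n,k) = n! / (k!(n-k)!)
C(13,12) = 13! / (12!1!)
= 13

C(13,12) = 13


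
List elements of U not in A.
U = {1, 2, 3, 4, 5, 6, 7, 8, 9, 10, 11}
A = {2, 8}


Aᶜ = U \ A = elements in U but not in A
U = {1, 2, 3, 4, 5, 6, 7, 8, 9, 10, 11}
A = {2, 8}
Aᶜ = {1, 3, 4, 5, 6, 7, 9, 10, 11}

Aᶜ = {1, 3, 4, 5, 6, 7, 9, 10, 11}


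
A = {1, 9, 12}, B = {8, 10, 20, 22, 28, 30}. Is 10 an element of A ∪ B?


A = {1, 9, 12}, B = {8, 10, 20, 22, 28, 30}
A ∪ B = all elements in A or B
A ∪ B = {1, 8, 9, 10, 12, 20, 22, 28, 30}
Checking if 10 ∈ A ∪ B
10 is in A ∪ B → True

10 ∈ A ∪ B


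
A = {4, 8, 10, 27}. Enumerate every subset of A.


|A| = 4, so |P(A)| = 2^4 = 16
Enumerate subsets by cardinality (0 to 4):
∅, {4}, {8}, {10}, {27}, {4, 8}, {4, 10}, {4, 27}, {8, 10}, {8, 27}, {10, 27}, {4, 8, 10}, {4, 8, 27}, {4, 10, 27}, {8, 10, 27}, {4, 8, 10, 27}

P(A) has 16 subsets: ∅, {4}, {8}, {10}, {27}, {4, 8}, {4, 10}, {4, 27}, {8, 10}, {8, 27}, {10, 27}, {4, 8, 10}, {4, 8, 27}, {4, 10, 27}, {8, 10, 27}, {4, 8, 10, 27}


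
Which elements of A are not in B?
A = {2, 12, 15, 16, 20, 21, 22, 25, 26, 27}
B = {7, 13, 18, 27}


A \ B = elements in A but not in B
A = {2, 12, 15, 16, 20, 21, 22, 25, 26, 27}
B = {7, 13, 18, 27}
Remove from A any elements in B
A \ B = {2, 12, 15, 16, 20, 21, 22, 25, 26}

A \ B = {2, 12, 15, 16, 20, 21, 22, 25, 26}


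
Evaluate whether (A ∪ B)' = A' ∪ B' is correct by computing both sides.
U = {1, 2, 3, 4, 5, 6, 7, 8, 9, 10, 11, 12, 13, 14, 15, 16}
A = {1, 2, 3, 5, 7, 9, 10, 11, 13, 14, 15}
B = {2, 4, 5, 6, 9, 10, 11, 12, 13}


LHS: A ∪ B = {1, 2, 3, 4, 5, 6, 7, 9, 10, 11, 12, 13, 14, 15}
(A ∪ B)' = U \ (A ∪ B) = {8, 16}
A' = {4, 6, 8, 12, 16}, B' = {1, 3, 7, 8, 14, 15, 16}
Claimed RHS: A' ∪ B' = {1, 3, 4, 6, 7, 8, 12, 14, 15, 16}
Identity is INVALID: LHS = {8, 16} but the RHS claimed here equals {1, 3, 4, 6, 7, 8, 12, 14, 15, 16}. The correct form is (A ∪ B)' = A' ∩ B'.

Identity is invalid: (A ∪ B)' = {8, 16} but A' ∪ B' = {1, 3, 4, 6, 7, 8, 12, 14, 15, 16}. The correct De Morgan law is (A ∪ B)' = A' ∩ B'.


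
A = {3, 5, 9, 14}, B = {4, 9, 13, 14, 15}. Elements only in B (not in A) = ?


A = {3, 5, 9, 14}
B = {4, 9, 13, 14, 15}
Region: only in B (not in A)
Elements: {4, 13, 15}

Elements only in B (not in A): {4, 13, 15}


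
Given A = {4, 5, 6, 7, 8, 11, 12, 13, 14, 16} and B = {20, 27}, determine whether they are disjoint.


Disjoint means A ∩ B = ∅.
A ∩ B = ∅
A ∩ B = ∅, so A and B are disjoint.

Yes, A and B are disjoint


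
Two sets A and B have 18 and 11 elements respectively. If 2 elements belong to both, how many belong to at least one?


|A ∪ B| = |A| + |B| - |A ∩ B|
= 18 + 11 - 2
= 27

|A ∪ B| = 27


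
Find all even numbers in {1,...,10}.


Checking each candidate:
Condition: even numbers in {1,...,10}
Result = {2, 4, 6, 8, 10}

{2, 4, 6, 8, 10}


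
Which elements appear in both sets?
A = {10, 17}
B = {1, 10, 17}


A ∩ B = elements in both A and B
A = {10, 17}
B = {1, 10, 17}
A ∩ B = {10, 17}

A ∩ B = {10, 17}


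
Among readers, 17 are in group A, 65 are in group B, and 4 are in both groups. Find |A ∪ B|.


|A ∪ B| = |A| + |B| - |A ∩ B|
= 17 + 65 - 4
= 78

|A ∪ B| = 78


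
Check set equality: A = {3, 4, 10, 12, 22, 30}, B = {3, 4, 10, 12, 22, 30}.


Two sets are equal iff they have exactly the same elements.
A = {3, 4, 10, 12, 22, 30}
B = {3, 4, 10, 12, 22, 30}
Same elements → A = B

Yes, A = B


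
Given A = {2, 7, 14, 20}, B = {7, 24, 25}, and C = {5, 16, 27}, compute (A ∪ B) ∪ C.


A ∪ B = {2, 7, 14, 20, 24, 25}
(A ∪ B) ∪ C = {2, 5, 7, 14, 16, 20, 24, 25, 27}

A ∪ B ∪ C = {2, 5, 7, 14, 16, 20, 24, 25, 27}


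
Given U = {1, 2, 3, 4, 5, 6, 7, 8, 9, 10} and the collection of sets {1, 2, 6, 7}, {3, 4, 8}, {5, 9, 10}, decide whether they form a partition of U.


A partition requires: (1) non-empty parts, (2) pairwise disjoint, (3) union = U
Parts: {1, 2, 6, 7}, {3, 4, 8}, {5, 9, 10}
Union of parts: {1, 2, 3, 4, 5, 6, 7, 8, 9, 10}
U = {1, 2, 3, 4, 5, 6, 7, 8, 9, 10}
All non-empty? True
Pairwise disjoint? True
Covers U? True

Yes, valid partition


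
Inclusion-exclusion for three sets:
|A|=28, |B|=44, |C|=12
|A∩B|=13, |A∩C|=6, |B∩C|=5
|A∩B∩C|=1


|A∪B∪C| = |A|+|B|+|C| - |A∩B|-|A∩C|-|B∩C| + |A∩B∩C|
= 28+44+12 - 13-6-5 + 1
= 84 - 24 + 1
= 61

|A ∪ B ∪ C| = 61


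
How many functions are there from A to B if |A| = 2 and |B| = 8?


Each of |A| = 2 inputs maps to any of |B| = 8 outputs.
# functions = |B|^|A| = 8^2
= 64

Number of functions = 64


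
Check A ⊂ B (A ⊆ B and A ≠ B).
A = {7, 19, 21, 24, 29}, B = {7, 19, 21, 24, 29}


A ⊂ B requires: A ⊆ B AND A ≠ B.
A ⊆ B? Yes
A = B? Yes
A = B, so A is not a PROPER subset.

No, A is not a proper subset of B


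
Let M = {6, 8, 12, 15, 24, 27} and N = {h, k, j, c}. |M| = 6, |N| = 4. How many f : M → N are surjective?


n = |M| = 6, k = |N| = 4. Surjections via inclusion-exclusion:
S(n,k) = Σ(-1)^i × C(k,i) × (k-i)^n, i=0 to k
i=0: (-1)^0×C(4,0)×4^6 = 4096
i=1: (-1)^1×C(4,1)×3^6 = -2916
i=2: (-1)^2×C(4,2)×2^6 = 384
i=3: (-1)^3×C(4,3)×1^6 = -4
i=4: (-1)^4×C(4,4)×0^6 = 0
Total = 1560

Number of surjections = 1560


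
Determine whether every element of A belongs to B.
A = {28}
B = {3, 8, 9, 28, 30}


A ⊆ B means every element of A is in B.
All elements of A are in B.
So A ⊆ B.

Yes, A ⊆ B


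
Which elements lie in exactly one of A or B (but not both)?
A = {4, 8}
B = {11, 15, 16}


A △ B = (A \ B) ∪ (B \ A) = elements in exactly one of A or B
A \ B = {4, 8}
B \ A = {11, 15, 16}
A △ B = {4, 8, 11, 15, 16}

A △ B = {4, 8, 11, 15, 16}


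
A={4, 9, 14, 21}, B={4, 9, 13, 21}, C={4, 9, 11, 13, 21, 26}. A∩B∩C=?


A ∩ B = {4, 9, 21}
(A ∩ B) ∩ C = {4, 9, 21}

A ∩ B ∩ C = {4, 9, 21}


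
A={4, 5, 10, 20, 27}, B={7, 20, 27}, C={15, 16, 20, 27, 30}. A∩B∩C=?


A ∩ B = {20, 27}
(A ∩ B) ∩ C = {20, 27}

A ∩ B ∩ C = {20, 27}


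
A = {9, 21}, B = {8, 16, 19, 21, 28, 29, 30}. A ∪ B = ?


A ∪ B = all elements in A or B (or both)
A = {9, 21}
B = {8, 16, 19, 21, 28, 29, 30}
A ∪ B = {8, 9, 16, 19, 21, 28, 29, 30}

A ∪ B = {8, 9, 16, 19, 21, 28, 29, 30}


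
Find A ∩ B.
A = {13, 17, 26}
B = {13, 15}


A ∩ B = elements in both A and B
A = {13, 17, 26}
B = {13, 15}
A ∩ B = {13}

A ∩ B = {13}


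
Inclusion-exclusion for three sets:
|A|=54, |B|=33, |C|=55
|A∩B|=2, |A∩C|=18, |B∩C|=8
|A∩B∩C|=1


|A∪B∪C| = |A|+|B|+|C| - |A∩B|-|A∩C|-|B∩C| + |A∩B∩C|
= 54+33+55 - 2-18-8 + 1
= 142 - 28 + 1
= 115

|A ∪ B ∪ C| = 115


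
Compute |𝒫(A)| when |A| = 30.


Number of subsets = 2^n
= 2^30
= 1073741824

|P(A)| = 1073741824


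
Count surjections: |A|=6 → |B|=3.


n = |A| = 6, k = |B| = 3. Surjections via inclusion-exclusion:
S(n,k) = Σ(-1)^i × C(k,i) × (k-i)^n, i=0 to k
i=0: (-1)^0×C(3,0)×3^6 = 729
i=1: (-1)^1×C(3,1)×2^6 = -192
i=2: (-1)^2×C(3,2)×1^6 = 3
i=3: (-1)^3×C(3,3)×0^6 = 0
Total = 540

Number of surjections = 540


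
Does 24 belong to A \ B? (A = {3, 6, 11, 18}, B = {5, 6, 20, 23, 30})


A = {3, 6, 11, 18}, B = {5, 6, 20, 23, 30}
A \ B = elements in A but not in B
A \ B = {3, 11, 18}
Checking if 24 ∈ A \ B
24 is not in A \ B → False

24 ∉ A \ B


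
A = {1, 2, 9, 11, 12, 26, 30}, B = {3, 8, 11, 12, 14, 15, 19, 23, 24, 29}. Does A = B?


Two sets are equal iff they have exactly the same elements.
A = {1, 2, 9, 11, 12, 26, 30}
B = {3, 8, 11, 12, 14, 15, 19, 23, 24, 29}
Differences: {1, 2, 3, 8, 9, 14, 15, 19, 23, 24, 26, 29, 30}
A ≠ B

No, A ≠ B


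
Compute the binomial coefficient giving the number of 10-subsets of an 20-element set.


C(n,k) = n! / (k!(n-k)!)
C(20,10) = 20! / (10!10!)
= 184756

C(20,10) = 184756


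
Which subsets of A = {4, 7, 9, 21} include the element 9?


A subset of A contains 9 iff the remaining 3 elements form any subset of A \ {9}.
Count: 2^(n-1) = 2^3 = 8
Subsets containing 9: {9}, {4, 9}, {7, 9}, {9, 21}, {4, 7, 9}, {4, 9, 21}, {7, 9, 21}, {4, 7, 9, 21}

Subsets containing 9 (8 total): {9}, {4, 9}, {7, 9}, {9, 21}, {4, 7, 9}, {4, 9, 21}, {7, 9, 21}, {4, 7, 9, 21}


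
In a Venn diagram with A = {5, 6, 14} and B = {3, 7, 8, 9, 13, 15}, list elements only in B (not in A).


A = {5, 6, 14}
B = {3, 7, 8, 9, 13, 15}
Region: only in B (not in A)
Elements: {3, 7, 8, 9, 13, 15}

Elements only in B (not in A): {3, 7, 8, 9, 13, 15}


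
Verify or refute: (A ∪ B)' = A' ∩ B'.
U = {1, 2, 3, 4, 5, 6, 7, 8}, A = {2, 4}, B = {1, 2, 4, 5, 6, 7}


LHS: A ∪ B = {1, 2, 4, 5, 6, 7}
(A ∪ B)' = U \ (A ∪ B) = {3, 8}
A' = {1, 3, 5, 6, 7, 8}, B' = {3, 8}
Claimed RHS: A' ∩ B' = {3, 8}
Identity is VALID: LHS = RHS = {3, 8} ✓

Identity is valid. (A ∪ B)' = A' ∩ B' = {3, 8}


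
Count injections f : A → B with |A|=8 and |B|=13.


An injection sends each of |A| = 8 inputs to a distinct output in B.
# injections = |B|·(|B|-1)·…·(|B|-|A|+1) = 13! / (13 - 8)!
= 13 × 12 × 11 × 10 × 9 × 8 × 7 × 6
= 51891840

Number of injections = 51891840


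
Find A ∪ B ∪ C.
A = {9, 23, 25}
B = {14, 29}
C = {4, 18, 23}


A ∪ B = {9, 14, 23, 25, 29}
(A ∪ B) ∪ C = {4, 9, 14, 18, 23, 25, 29}

A ∪ B ∪ C = {4, 9, 14, 18, 23, 25, 29}


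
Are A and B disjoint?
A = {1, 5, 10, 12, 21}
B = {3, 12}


Disjoint means A ∩ B = ∅.
A ∩ B = {12}
A ∩ B ≠ ∅, so A and B are NOT disjoint.

No, A and B are not disjoint (A ∩ B = {12})


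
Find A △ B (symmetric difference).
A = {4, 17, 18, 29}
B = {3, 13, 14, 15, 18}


A △ B = (A \ B) ∪ (B \ A) = elements in exactly one of A or B
A \ B = {4, 17, 29}
B \ A = {3, 13, 14, 15}
A △ B = {3, 4, 13, 14, 15, 17, 29}

A △ B = {3, 4, 13, 14, 15, 17, 29}


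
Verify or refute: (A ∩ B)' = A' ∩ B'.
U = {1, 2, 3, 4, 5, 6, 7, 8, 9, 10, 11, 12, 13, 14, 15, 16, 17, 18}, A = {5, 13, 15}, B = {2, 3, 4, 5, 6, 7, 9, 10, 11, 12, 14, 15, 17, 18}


LHS: A ∩ B = {5, 15}
(A ∩ B)' = U \ (A ∩ B) = {1, 2, 3, 4, 6, 7, 8, 9, 10, 11, 12, 13, 14, 16, 17, 18}
A' = {1, 2, 3, 4, 6, 7, 8, 9, 10, 11, 12, 14, 16, 17, 18}, B' = {1, 8, 13, 16}
Claimed RHS: A' ∩ B' = {1, 8, 16}
Identity is INVALID: LHS = {1, 2, 3, 4, 6, 7, 8, 9, 10, 11, 12, 13, 14, 16, 17, 18} but the RHS claimed here equals {1, 8, 16}. The correct form is (A ∩ B)' = A' ∪ B'.

Identity is invalid: (A ∩ B)' = {1, 2, 3, 4, 6, 7, 8, 9, 10, 11, 12, 13, 14, 16, 17, 18} but A' ∩ B' = {1, 8, 16}. The correct De Morgan law is (A ∩ B)' = A' ∪ B'.


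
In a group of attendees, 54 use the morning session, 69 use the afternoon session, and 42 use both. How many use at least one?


|A ∪ B| = |A| + |B| - |A ∩ B|
= 54 + 69 - 42
= 81

|A ∪ B| = 81


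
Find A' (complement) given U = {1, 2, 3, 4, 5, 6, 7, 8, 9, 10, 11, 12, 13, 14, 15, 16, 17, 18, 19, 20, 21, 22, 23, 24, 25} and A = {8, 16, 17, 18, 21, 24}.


Aᶜ = U \ A = elements in U but not in A
U = {1, 2, 3, 4, 5, 6, 7, 8, 9, 10, 11, 12, 13, 14, 15, 16, 17, 18, 19, 20, 21, 22, 23, 24, 25}
A = {8, 16, 17, 18, 21, 24}
Aᶜ = {1, 2, 3, 4, 5, 6, 7, 9, 10, 11, 12, 13, 14, 15, 19, 20, 22, 23, 25}

Aᶜ = {1, 2, 3, 4, 5, 6, 7, 9, 10, 11, 12, 13, 14, 15, 19, 20, 22, 23, 25}


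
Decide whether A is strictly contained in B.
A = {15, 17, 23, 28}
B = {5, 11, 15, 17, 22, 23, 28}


A ⊂ B requires: A ⊆ B AND A ≠ B.
A ⊆ B? Yes
A = B? No
A ⊂ B: Yes (A is a proper subset of B)

Yes, A ⊂ B


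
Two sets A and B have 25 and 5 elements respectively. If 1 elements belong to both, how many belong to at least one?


|A ∪ B| = |A| + |B| - |A ∩ B|
= 25 + 5 - 1
= 29

|A ∪ B| = 29


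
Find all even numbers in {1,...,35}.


Checking each candidate:
Condition: even numbers in {1,...,35}
Result = {2, 4, 6, 8, 10, 12, 14, 16, 18, 20, 22, 24, 26, 28, 30, 32, 34}

{2, 4, 6, 8, 10, 12, 14, 16, 18, 20, 22, 24, 26, 28, 30, 32, 34}


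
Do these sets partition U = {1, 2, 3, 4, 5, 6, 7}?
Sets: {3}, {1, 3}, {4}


A partition requires: (1) non-empty parts, (2) pairwise disjoint, (3) union = U
Parts: {3}, {1, 3}, {4}
Union of parts: {1, 3, 4}
U = {1, 2, 3, 4, 5, 6, 7}
All non-empty? True
Pairwise disjoint? False
Covers U? False

No, not a valid partition


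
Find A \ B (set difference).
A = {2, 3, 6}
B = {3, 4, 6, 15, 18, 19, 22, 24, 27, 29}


A \ B = elements in A but not in B
A = {2, 3, 6}
B = {3, 4, 6, 15, 18, 19, 22, 24, 27, 29}
Remove from A any elements in B
A \ B = {2}

A \ B = {2}


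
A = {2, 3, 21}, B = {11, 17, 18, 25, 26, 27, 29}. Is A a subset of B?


A ⊆ B means every element of A is in B.
Elements in A not in B: {2, 3, 21}
So A ⊄ B.

No, A ⊄ B


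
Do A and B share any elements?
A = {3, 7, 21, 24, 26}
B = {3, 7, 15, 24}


Disjoint means A ∩ B = ∅.
A ∩ B = {3, 7, 24}
A ∩ B ≠ ∅, so A and B are NOT disjoint.

Yes — A and B share the element(s) of A ∩ B = {3, 7, 24}, so they are not disjoint


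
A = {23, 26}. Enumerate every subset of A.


|A| = 2, so |P(A)| = 2^2 = 4
Enumerate subsets by cardinality (0 to 2):
∅, {23}, {26}, {23, 26}

P(A) has 4 subsets: ∅, {23}, {26}, {23, 26}


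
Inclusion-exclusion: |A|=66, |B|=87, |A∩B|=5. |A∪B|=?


|A ∪ B| = |A| + |B| - |A ∩ B|
= 66 + 87 - 5
= 148

|A ∪ B| = 148


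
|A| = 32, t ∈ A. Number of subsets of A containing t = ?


Subsets of A containing t correspond to subsets of A \ {t}, which has 31 elements.
Count = 2^(n-1) = 2^31
= 2147483648

Number of subsets containing t = 2147483648


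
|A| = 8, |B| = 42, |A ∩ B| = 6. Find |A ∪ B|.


|A ∪ B| = |A| + |B| - |A ∩ B|
= 8 + 42 - 6
= 44

|A ∪ B| = 44


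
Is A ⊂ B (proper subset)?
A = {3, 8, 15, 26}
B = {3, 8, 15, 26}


A ⊂ B requires: A ⊆ B AND A ≠ B.
A ⊆ B? Yes
A = B? Yes
A = B, so A is not a PROPER subset.

No, A is not a proper subset of B


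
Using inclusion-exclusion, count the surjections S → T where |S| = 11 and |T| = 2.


n = |S| = 11, k = |T| = 2. Surjections via inclusion-exclusion:
S(n,k) = Σ(-1)^i × C(k,i) × (k-i)^n, i=0 to k
i=0: (-1)^0×C(2,0)×2^11 = 2048
i=1: (-1)^1×C(2,1)×1^11 = -2
i=2: (-1)^2×C(2,2)×0^11 = 0
Total = 2046

Number of surjections = 2046


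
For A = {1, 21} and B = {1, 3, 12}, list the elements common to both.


A ∩ B = elements in both A and B
A = {1, 21}
B = {1, 3, 12}
A ∩ B = {1}

A ∩ B = {1}


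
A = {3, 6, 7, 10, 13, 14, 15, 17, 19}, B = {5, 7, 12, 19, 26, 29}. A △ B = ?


A △ B = (A \ B) ∪ (B \ A) = elements in exactly one of A or B
A \ B = {3, 6, 10, 13, 14, 15, 17}
B \ A = {5, 12, 26, 29}
A △ B = {3, 5, 6, 10, 12, 13, 14, 15, 17, 26, 29}

A △ B = {3, 5, 6, 10, 12, 13, 14, 15, 17, 26, 29}


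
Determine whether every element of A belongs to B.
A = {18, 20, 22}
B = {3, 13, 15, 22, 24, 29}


A ⊆ B means every element of A is in B.
Elements in A not in B: {18, 20}
So A ⊄ B.

No, A ⊄ B


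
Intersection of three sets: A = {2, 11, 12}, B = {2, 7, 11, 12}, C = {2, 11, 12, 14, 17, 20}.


A ∩ B = {2, 11, 12}
(A ∩ B) ∩ C = {2, 11, 12}

A ∩ B ∩ C = {2, 11, 12}


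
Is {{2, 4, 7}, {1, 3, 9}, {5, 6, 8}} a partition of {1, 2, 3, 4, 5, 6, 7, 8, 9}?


A partition requires: (1) non-empty parts, (2) pairwise disjoint, (3) union = U
Parts: {2, 4, 7}, {1, 3, 9}, {5, 6, 8}
Union of parts: {1, 2, 3, 4, 5, 6, 7, 8, 9}
U = {1, 2, 3, 4, 5, 6, 7, 8, 9}
All non-empty? True
Pairwise disjoint? True
Covers U? True

Yes, valid partition


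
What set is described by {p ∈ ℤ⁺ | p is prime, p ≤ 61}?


Checking each candidate:
Condition: primes ≤ 61
Result = {2, 3, 5, 7, 11, 13, 17, 19, 23, 29, 31, 37, 41, 43, 47, 53, 59, 61}

{2, 3, 5, 7, 11, 13, 17, 19, 23, 29, 31, 37, 41, 43, 47, 53, 59, 61}


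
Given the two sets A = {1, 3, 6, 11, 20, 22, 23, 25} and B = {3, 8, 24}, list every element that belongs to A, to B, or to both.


A ∪ B = all elements in A or B (or both)
A = {1, 3, 6, 11, 20, 22, 23, 25}
B = {3, 8, 24}
A ∪ B = {1, 3, 6, 8, 11, 20, 22, 23, 24, 25}

A ∪ B = {1, 3, 6, 8, 11, 20, 22, 23, 24, 25}


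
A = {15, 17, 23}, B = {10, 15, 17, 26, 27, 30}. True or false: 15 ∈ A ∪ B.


A = {15, 17, 23}, B = {10, 15, 17, 26, 27, 30}
A ∪ B = all elements in A or B
A ∪ B = {10, 15, 17, 23, 26, 27, 30}
Checking if 15 ∈ A ∪ B
15 is in A ∪ B → True

15 ∈ A ∪ B


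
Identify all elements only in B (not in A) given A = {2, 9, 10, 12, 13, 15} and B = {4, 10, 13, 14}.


A = {2, 9, 10, 12, 13, 15}
B = {4, 10, 13, 14}
Region: only in B (not in A)
Elements: {4, 14}

Elements only in B (not in A): {4, 14}


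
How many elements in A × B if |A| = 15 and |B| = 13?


|A × B| = |A| × |B|
= 15 × 13
= 195

|A × B| = 195


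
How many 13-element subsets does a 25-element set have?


C(n,k) = n! / (k!(n-k)!)
C(25,13) = 25! / (13!12!)
= 5200300

C(25,13) = 5200300


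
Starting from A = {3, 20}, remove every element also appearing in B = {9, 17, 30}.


A \ B = elements in A but not in B
A = {3, 20}
B = {9, 17, 30}
Remove from A any elements in B
A \ B = {3, 20}

A \ B = {3, 20}


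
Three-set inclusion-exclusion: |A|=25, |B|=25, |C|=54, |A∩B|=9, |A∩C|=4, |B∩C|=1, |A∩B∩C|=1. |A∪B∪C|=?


|A∪B∪C| = |A|+|B|+|C| - |A∩B|-|A∩C|-|B∩C| + |A∩B∩C|
= 25+25+54 - 9-4-1 + 1
= 104 - 14 + 1
= 91

|A ∪ B ∪ C| = 91


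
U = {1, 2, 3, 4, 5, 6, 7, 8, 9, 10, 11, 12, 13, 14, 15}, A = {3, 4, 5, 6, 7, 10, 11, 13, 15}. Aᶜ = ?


Aᶜ = U \ A = elements in U but not in A
U = {1, 2, 3, 4, 5, 6, 7, 8, 9, 10, 11, 12, 13, 14, 15}
A = {3, 4, 5, 6, 7, 10, 11, 13, 15}
Aᶜ = {1, 2, 8, 9, 12, 14}

Aᶜ = {1, 2, 8, 9, 12, 14}


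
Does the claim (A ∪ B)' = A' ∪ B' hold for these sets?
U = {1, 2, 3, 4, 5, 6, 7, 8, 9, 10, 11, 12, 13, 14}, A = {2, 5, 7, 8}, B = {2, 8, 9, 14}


LHS: A ∪ B = {2, 5, 7, 8, 9, 14}
(A ∪ B)' = U \ (A ∪ B) = {1, 3, 4, 6, 10, 11, 12, 13}
A' = {1, 3, 4, 6, 9, 10, 11, 12, 13, 14}, B' = {1, 3, 4, 5, 6, 7, 10, 11, 12, 13}
Claimed RHS: A' ∪ B' = {1, 3, 4, 5, 6, 7, 9, 10, 11, 12, 13, 14}
Identity is INVALID: LHS = {1, 3, 4, 6, 10, 11, 12, 13} but the RHS claimed here equals {1, 3, 4, 5, 6, 7, 9, 10, 11, 12, 13, 14}. The correct form is (A ∪ B)' = A' ∩ B'.

Identity is invalid: (A ∪ B)' = {1, 3, 4, 6, 10, 11, 12, 13} but A' ∪ B' = {1, 3, 4, 5, 6, 7, 9, 10, 11, 12, 13, 14}. The correct De Morgan law is (A ∪ B)' = A' ∩ B'.


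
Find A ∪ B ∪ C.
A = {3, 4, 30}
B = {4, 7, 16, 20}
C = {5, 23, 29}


A ∪ B = {3, 4, 7, 16, 20, 30}
(A ∪ B) ∪ C = {3, 4, 5, 7, 16, 20, 23, 29, 30}

A ∪ B ∪ C = {3, 4, 5, 7, 16, 20, 23, 29, 30}


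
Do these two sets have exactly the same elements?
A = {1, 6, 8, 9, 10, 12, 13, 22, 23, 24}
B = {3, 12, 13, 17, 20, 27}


Two sets are equal iff they have exactly the same elements.
A = {1, 6, 8, 9, 10, 12, 13, 22, 23, 24}
B = {3, 12, 13, 17, 20, 27}
Differences: {1, 3, 6, 8, 9, 10, 17, 20, 22, 23, 24, 27}
A ≠ B

No, A ≠ B


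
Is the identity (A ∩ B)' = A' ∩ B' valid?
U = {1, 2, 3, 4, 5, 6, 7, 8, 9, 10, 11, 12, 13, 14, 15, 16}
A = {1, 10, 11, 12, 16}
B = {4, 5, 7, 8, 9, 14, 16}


LHS: A ∩ B = {16}
(A ∩ B)' = U \ (A ∩ B) = {1, 2, 3, 4, 5, 6, 7, 8, 9, 10, 11, 12, 13, 14, 15}
A' = {2, 3, 4, 5, 6, 7, 8, 9, 13, 14, 15}, B' = {1, 2, 3, 6, 10, 11, 12, 13, 15}
Claimed RHS: A' ∩ B' = {2, 3, 6, 13, 15}
Identity is INVALID: LHS = {1, 2, 3, 4, 5, 6, 7, 8, 9, 10, 11, 12, 13, 14, 15} but the RHS claimed here equals {2, 3, 6, 13, 15}. The correct form is (A ∩ B)' = A' ∪ B'.

Identity is invalid: (A ∩ B)' = {1, 2, 3, 4, 5, 6, 7, 8, 9, 10, 11, 12, 13, 14, 15} but A' ∩ B' = {2, 3, 6, 13, 15}. The correct De Morgan law is (A ∩ B)' = A' ∪ B'.


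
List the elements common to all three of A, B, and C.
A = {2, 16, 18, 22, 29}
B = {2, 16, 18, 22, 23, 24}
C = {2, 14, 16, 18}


A ∩ B = {2, 16, 18, 22}
(A ∩ B) ∩ C = {2, 16, 18}

A ∩ B ∩ C = {2, 16, 18}


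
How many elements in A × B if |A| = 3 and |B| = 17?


|A × B| = |A| × |B|
= 3 × 17
= 51

|A × B| = 51


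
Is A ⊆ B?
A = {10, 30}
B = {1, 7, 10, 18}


A ⊆ B means every element of A is in B.
Elements in A not in B: {30}
So A ⊄ B.

No, A ⊄ B


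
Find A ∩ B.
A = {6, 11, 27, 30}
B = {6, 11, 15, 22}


A ∩ B = elements in both A and B
A = {6, 11, 27, 30}
B = {6, 11, 15, 22}
A ∩ B = {6, 11}

A ∩ B = {6, 11}


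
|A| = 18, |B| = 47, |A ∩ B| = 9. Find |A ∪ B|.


|A ∪ B| = |A| + |B| - |A ∩ B|
= 18 + 47 - 9
= 56

|A ∪ B| = 56


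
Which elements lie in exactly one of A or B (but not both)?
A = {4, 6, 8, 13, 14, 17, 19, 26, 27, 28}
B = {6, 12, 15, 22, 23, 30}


A △ B = (A \ B) ∪ (B \ A) = elements in exactly one of A or B
A \ B = {4, 8, 13, 14, 17, 19, 26, 27, 28}
B \ A = {12, 15, 22, 23, 30}
A △ B = {4, 8, 12, 13, 14, 15, 17, 19, 22, 23, 26, 27, 28, 30}

A △ B = {4, 8, 12, 13, 14, 15, 17, 19, 22, 23, 26, 27, 28, 30}


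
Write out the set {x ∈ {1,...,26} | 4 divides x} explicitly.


Checking each candidate:
Condition: multiples of 4 in {1,...,26}
Result = {4, 8, 12, 16, 20, 24}

{4, 8, 12, 16, 20, 24}


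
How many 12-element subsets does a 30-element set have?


C(n,k) = n! / (k!(n-k)!)
C(30,12) = 30! / (12!18!)
= 86493225

C(30,12) = 86493225


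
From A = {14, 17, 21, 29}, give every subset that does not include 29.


A subset of A that omits 29 is a subset of A \ {29}, so there are 2^(n-1) = 2^3 = 8 of them.
Subsets excluding 29: ∅, {14}, {17}, {21}, {14, 17}, {14, 21}, {17, 21}, {14, 17, 21}

Subsets excluding 29 (8 total): ∅, {14}, {17}, {21}, {14, 17}, {14, 21}, {17, 21}, {14, 17, 21}


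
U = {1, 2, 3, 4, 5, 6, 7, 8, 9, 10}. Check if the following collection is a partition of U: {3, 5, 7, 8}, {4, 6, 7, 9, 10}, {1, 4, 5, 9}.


A partition requires: (1) non-empty parts, (2) pairwise disjoint, (3) union = U
Parts: {3, 5, 7, 8}, {4, 6, 7, 9, 10}, {1, 4, 5, 9}
Union of parts: {1, 3, 4, 5, 6, 7, 8, 9, 10}
U = {1, 2, 3, 4, 5, 6, 7, 8, 9, 10}
All non-empty? True
Pairwise disjoint? False
Covers U? False

No, not a valid partition


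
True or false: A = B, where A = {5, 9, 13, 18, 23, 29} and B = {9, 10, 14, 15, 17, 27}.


Two sets are equal iff they have exactly the same elements.
A = {5, 9, 13, 18, 23, 29}
B = {9, 10, 14, 15, 17, 27}
Differences: {5, 10, 13, 14, 15, 17, 18, 23, 27, 29}
A ≠ B

No, A ≠ B


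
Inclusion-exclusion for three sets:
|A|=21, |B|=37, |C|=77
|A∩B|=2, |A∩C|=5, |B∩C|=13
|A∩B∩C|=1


|A∪B∪C| = |A|+|B|+|C| - |A∩B|-|A∩C|-|B∩C| + |A∩B∩C|
= 21+37+77 - 2-5-13 + 1
= 135 - 20 + 1
= 116

|A ∪ B ∪ C| = 116


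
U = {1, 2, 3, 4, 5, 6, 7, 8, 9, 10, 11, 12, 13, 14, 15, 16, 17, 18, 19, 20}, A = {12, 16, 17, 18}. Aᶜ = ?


Aᶜ = U \ A = elements in U but not in A
U = {1, 2, 3, 4, 5, 6, 7, 8, 9, 10, 11, 12, 13, 14, 15, 16, 17, 18, 19, 20}
A = {12, 16, 17, 18}
Aᶜ = {1, 2, 3, 4, 5, 6, 7, 8, 9, 10, 11, 13, 14, 15, 19, 20}

Aᶜ = {1, 2, 3, 4, 5, 6, 7, 8, 9, 10, 11, 13, 14, 15, 19, 20}


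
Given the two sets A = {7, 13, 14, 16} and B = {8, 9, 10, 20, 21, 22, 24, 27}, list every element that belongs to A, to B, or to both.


A ∪ B = all elements in A or B (or both)
A = {7, 13, 14, 16}
B = {8, 9, 10, 20, 21, 22, 24, 27}
A ∪ B = {7, 8, 9, 10, 13, 14, 16, 20, 21, 22, 24, 27}

A ∪ B = {7, 8, 9, 10, 13, 14, 16, 20, 21, 22, 24, 27}


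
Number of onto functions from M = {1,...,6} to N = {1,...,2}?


n = |M| = 6, k = |N| = 2. Surjections via inclusion-exclusion:
S(n,k) = Σ(-1)^i × C(k,i) × (k-i)^n, i=0 to k
i=0: (-1)^0×C(2,0)×2^6 = 64
i=1: (-1)^1×C(2,1)×1^6 = -2
i=2: (-1)^2×C(2,2)×0^6 = 0
Total = 62

Number of surjections = 62


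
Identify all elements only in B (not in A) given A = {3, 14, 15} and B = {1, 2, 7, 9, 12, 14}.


A = {3, 14, 15}
B = {1, 2, 7, 9, 12, 14}
Region: only in B (not in A)
Elements: {1, 2, 7, 9, 12}

Elements only in B (not in A): {1, 2, 7, 9, 12}


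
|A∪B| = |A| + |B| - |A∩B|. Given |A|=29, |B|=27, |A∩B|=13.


|A ∪ B| = |A| + |B| - |A ∩ B|
= 29 + 27 - 13
= 43

|A ∪ B| = 43


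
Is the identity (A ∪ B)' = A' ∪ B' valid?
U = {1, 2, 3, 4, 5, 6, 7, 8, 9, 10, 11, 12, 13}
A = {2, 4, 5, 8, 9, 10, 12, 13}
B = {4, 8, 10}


LHS: A ∪ B = {2, 4, 5, 8, 9, 10, 12, 13}
(A ∪ B)' = U \ (A ∪ B) = {1, 3, 6, 7, 11}
A' = {1, 3, 6, 7, 11}, B' = {1, 2, 3, 5, 6, 7, 9, 11, 12, 13}
Claimed RHS: A' ∪ B' = {1, 2, 3, 5, 6, 7, 9, 11, 12, 13}
Identity is INVALID: LHS = {1, 3, 6, 7, 11} but the RHS claimed here equals {1, 2, 3, 5, 6, 7, 9, 11, 12, 13}. The correct form is (A ∪ B)' = A' ∩ B'.

Identity is invalid: (A ∪ B)' = {1, 3, 6, 7, 11} but A' ∪ B' = {1, 2, 3, 5, 6, 7, 9, 11, 12, 13}. The correct De Morgan law is (A ∪ B)' = A' ∩ B'.


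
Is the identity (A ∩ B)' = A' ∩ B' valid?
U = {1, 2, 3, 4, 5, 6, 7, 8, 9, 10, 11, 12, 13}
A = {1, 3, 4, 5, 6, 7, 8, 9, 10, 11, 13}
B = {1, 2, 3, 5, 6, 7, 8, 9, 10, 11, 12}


LHS: A ∩ B = {1, 3, 5, 6, 7, 8, 9, 10, 11}
(A ∩ B)' = U \ (A ∩ B) = {2, 4, 12, 13}
A' = {2, 12}, B' = {4, 13}
Claimed RHS: A' ∩ B' = ∅
Identity is INVALID: LHS = {2, 4, 12, 13} but the RHS claimed here equals ∅. The correct form is (A ∩ B)' = A' ∪ B'.

Identity is invalid: (A ∩ B)' = {2, 4, 12, 13} but A' ∩ B' = ∅. The correct De Morgan law is (A ∩ B)' = A' ∪ B'.


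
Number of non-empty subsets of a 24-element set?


Total subsets = 2^n = 2^24 = 16777216
Non-empty subsets exclude the empty set: 2^n - 1
= 16777216 - 1
= 16777215

Number of non-empty subsets = 16777215


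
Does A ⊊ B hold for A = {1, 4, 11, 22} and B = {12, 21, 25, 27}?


A ⊂ B requires: A ⊆ B AND A ≠ B.
A ⊆ B? No
A ⊄ B, so A is not a proper subset.

No, A is not a proper subset of B


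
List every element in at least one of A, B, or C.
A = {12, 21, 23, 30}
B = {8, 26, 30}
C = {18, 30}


A ∪ B = {8, 12, 21, 23, 26, 30}
(A ∪ B) ∪ C = {8, 12, 18, 21, 23, 26, 30}

A ∪ B ∪ C = {8, 12, 18, 21, 23, 26, 30}


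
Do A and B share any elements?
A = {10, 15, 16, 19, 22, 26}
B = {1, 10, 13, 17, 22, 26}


Disjoint means A ∩ B = ∅.
A ∩ B = {10, 22, 26}
A ∩ B ≠ ∅, so A and B are NOT disjoint.

Yes — A and B share the element(s) of A ∩ B = {10, 22, 26}, so they are not disjoint


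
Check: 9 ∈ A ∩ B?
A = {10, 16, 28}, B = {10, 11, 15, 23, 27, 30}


A = {10, 16, 28}, B = {10, 11, 15, 23, 27, 30}
A ∩ B = elements in both A and B
A ∩ B = {10}
Checking if 9 ∈ A ∩ B
9 is not in A ∩ B → False

9 ∉ A ∩ B


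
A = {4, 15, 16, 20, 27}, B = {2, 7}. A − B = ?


A \ B = elements in A but not in B
A = {4, 15, 16, 20, 27}
B = {2, 7}
Remove from A any elements in B
A \ B = {4, 15, 16, 20, 27}

A \ B = {4, 15, 16, 20, 27}


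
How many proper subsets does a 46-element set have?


Total subsets = 2^n = 2^46 = 70368744177664
Proper subsets exclude the set itself: 2^n - 1
= 70368744177664 - 1
= 70368744177663

Number of proper subsets = 70368744177663


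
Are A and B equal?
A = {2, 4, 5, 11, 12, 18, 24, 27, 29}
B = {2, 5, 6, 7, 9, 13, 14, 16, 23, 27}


Two sets are equal iff they have exactly the same elements.
A = {2, 4, 5, 11, 12, 18, 24, 27, 29}
B = {2, 5, 6, 7, 9, 13, 14, 16, 23, 27}
Differences: {4, 6, 7, 9, 11, 12, 13, 14, 16, 18, 23, 24, 29}
A ≠ B

No, A ≠ B


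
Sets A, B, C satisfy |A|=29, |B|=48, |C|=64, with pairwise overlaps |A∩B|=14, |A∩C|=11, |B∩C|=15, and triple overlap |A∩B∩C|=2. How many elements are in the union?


|A∪B∪C| = |A|+|B|+|C| - |A∩B|-|A∩C|-|B∩C| + |A∩B∩C|
= 29+48+64 - 14-11-15 + 2
= 141 - 40 + 2
= 103

|A ∪ B ∪ C| = 103


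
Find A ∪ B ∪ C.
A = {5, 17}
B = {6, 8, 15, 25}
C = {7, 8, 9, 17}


A ∪ B = {5, 6, 8, 15, 17, 25}
(A ∪ B) ∪ C = {5, 6, 7, 8, 9, 15, 17, 25}

A ∪ B ∪ C = {5, 6, 7, 8, 9, 15, 17, 25}


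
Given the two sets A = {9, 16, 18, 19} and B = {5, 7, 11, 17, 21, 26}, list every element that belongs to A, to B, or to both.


A ∪ B = all elements in A or B (or both)
A = {9, 16, 18, 19}
B = {5, 7, 11, 17, 21, 26}
A ∪ B = {5, 7, 9, 11, 16, 17, 18, 19, 21, 26}

A ∪ B = {5, 7, 9, 11, 16, 17, 18, 19, 21, 26}


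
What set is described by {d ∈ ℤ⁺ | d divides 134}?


Checking each candidate:
Condition: positive divisors of 134
Result = {1, 2, 67, 134}

{1, 2, 67, 134}


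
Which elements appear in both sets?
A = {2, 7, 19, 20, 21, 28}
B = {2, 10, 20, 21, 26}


A ∩ B = elements in both A and B
A = {2, 7, 19, 20, 21, 28}
B = {2, 10, 20, 21, 26}
A ∩ B = {2, 20, 21}

A ∩ B = {2, 20, 21}
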